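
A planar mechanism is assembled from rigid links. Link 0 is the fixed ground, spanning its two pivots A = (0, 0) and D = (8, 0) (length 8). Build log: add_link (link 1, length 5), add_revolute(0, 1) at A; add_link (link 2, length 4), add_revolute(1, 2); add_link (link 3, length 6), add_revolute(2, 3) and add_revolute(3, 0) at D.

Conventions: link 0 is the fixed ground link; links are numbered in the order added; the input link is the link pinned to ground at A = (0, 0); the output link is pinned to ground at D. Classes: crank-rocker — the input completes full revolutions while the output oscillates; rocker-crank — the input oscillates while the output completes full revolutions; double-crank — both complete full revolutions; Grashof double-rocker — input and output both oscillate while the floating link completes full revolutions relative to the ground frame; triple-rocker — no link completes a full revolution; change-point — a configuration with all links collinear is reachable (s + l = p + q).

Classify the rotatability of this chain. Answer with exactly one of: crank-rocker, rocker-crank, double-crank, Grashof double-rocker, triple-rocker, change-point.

lengths: ground=8, input=5, coupler=4, output=6
sorted: s=4 (shortest), l=8 (longest), p+q=11
s + l = 12 vs p + q = 11
s + l > p + q → non-Grashof → no link fully rotates → triple-rocker

triple-rocker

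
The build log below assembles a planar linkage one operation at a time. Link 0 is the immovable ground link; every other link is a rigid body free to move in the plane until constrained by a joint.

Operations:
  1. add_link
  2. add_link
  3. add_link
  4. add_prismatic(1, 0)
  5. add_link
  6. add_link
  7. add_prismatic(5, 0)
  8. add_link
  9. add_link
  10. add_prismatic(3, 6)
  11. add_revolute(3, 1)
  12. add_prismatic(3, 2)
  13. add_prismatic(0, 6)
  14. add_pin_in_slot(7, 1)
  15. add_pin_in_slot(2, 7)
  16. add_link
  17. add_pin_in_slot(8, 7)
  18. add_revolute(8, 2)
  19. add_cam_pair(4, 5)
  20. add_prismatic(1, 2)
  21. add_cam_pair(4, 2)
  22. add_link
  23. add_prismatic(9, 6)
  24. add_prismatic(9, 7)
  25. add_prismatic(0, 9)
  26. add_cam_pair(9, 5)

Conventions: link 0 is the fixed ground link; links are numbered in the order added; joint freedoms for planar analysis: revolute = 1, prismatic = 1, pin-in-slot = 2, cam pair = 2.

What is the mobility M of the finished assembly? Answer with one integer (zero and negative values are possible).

ground; <1,0,0>
#1 <2,0,0>
#2 <3,0,0>
#3 <4,0,0>
P:1↔0 J1 <4,1,0>
#4 <5,1,0>
#5 <6,1,0>
P:5↔0 J1 <6,2,0>
#6 <7,2,0>
#7 <8,2,0>
P:3↔6 J1 <8,3,0>
R:3↔1 J1 <8,4,0>
P:3↔2 J1 <8,5,0>
P:0↔6 J1 <8,6,0>
PS:7↔1 J2 <8,6,1>
PS:2↔7 J2 <8,6,2>
#8 <9,6,2>
PS:8↔7 J2 <9,6,3>
R:8↔2 J1 <9,7,3>
C:4↔5 J2 <9,7,4>
P:1↔2 J1 <9,8,4>
C:4↔2 J2 <9,8,5>
#9 <10,8,5>
P:9↔6 J1 <10,9,5>
P:9↔7 J1 <10,10,5>
P:0↔9 J1 <10,11,5>
C:9↔5 J2 <10,11,6>
3×9 − 2×11 − 1×6 = -1

M = -1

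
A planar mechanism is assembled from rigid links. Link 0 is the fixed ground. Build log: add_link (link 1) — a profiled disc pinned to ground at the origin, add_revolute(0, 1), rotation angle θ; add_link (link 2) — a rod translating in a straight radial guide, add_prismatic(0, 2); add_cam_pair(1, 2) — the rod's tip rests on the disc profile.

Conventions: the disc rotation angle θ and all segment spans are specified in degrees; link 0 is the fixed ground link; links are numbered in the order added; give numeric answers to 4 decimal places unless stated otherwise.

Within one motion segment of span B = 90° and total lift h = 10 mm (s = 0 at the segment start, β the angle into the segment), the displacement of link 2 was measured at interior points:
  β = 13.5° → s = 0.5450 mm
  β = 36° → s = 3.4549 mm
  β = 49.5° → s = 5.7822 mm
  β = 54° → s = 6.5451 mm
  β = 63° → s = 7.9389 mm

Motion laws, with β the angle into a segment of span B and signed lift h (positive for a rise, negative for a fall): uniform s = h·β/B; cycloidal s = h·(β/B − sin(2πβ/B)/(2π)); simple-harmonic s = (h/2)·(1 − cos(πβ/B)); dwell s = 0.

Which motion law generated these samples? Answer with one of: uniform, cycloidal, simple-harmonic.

candidates at β/B = r: uniform s = h·r (linear in β); cycloidal s = h·(r − sin(2πr)/(2π)); simple-harmonic s = (h/2)(1 − cos(πr))
β=13.5°: printed 0.5450 | uniform 1.5000, cycloidal 0.2124, simple-harmonic 0.5450
β=36°: printed 3.4549 | uniform 4.0000, cycloidal 3.0645, simple-harmonic 3.4549
β=49.5°: printed 5.7822 | uniform 5.5000, cycloidal 5.9918, simple-harmonic 5.7822
β=54°: printed 6.5451 | uniform 6.0000, cycloidal 6.9355, simple-harmonic 6.5451
β=63°: printed 7.9389 | uniform 7.0000, cycloidal 8.5137, simple-harmonic 7.9389
only one law matches every sample → simple-harmonic

simple-harmonic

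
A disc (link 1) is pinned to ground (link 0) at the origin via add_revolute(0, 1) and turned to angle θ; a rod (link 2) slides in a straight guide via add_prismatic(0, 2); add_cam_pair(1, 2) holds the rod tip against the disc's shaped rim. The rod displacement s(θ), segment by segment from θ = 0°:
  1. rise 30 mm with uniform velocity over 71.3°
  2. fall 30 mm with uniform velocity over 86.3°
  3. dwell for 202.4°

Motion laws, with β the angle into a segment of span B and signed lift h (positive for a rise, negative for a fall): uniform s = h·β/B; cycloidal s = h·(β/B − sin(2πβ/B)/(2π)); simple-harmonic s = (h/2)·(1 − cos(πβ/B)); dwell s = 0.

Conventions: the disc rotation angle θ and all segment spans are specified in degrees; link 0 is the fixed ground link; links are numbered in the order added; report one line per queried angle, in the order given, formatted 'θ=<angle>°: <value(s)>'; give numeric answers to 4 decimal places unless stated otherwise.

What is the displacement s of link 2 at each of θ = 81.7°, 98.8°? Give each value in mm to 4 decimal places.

segment 1 (0° to 71.3°, uniform, h = 30) is passed completely: s = 0.0000 + (30) = 30.0000
θ = 81.7° falls in segment 2 (71.3° to 157.6°, uniform, h = -30): β = 81.7 − 71.3 = 10.4°, B = 86.3°; Δs = -30·10.4/86.3 = -3.6153; s = 30.0000 − 3.6153 = 26.3847
θ = 98.8° falls in segment 2 (71.3° to 157.6°, uniform, h = -30): β = 98.8 − 71.3 = 27.5°, B = 86.3°; Δs = -30·27.5/86.3 = -9.5597; s = 30.0000 − 9.5597 = 20.4403

θ=81.7°: 26.3847
θ=98.8°: 20.4403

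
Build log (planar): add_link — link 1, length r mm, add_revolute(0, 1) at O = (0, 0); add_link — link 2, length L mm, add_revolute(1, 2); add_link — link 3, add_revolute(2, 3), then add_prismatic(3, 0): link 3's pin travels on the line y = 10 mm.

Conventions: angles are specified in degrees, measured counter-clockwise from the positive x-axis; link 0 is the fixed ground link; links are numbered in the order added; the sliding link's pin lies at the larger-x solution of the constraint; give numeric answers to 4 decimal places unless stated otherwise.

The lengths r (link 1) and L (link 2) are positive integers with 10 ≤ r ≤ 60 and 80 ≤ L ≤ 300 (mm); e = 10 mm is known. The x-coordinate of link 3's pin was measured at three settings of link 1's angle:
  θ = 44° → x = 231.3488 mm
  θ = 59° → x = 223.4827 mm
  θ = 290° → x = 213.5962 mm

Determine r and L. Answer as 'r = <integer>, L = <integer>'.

constraint per measurement: (x − r cos θ)² + (r sin θ − e)² = L²
subtracting the θ₁ and θ₂ equations cancels the r² and L² terms:
r = (x₁² − x₂²) / (2[(x₁cos θ₁ + e sin θ₁) − (x₂cos θ₂ + e sin θ₂)]) = 35.9998 → r = 36
L² = (x₁ − r cos θ₁)² + (r sin θ₁ − e)² = 42435.9885 → L = 206.0000 → L = 206
check at θ₃=290°: x = 213.5962 (printed 213.5962) ✓

r = 36, L = 206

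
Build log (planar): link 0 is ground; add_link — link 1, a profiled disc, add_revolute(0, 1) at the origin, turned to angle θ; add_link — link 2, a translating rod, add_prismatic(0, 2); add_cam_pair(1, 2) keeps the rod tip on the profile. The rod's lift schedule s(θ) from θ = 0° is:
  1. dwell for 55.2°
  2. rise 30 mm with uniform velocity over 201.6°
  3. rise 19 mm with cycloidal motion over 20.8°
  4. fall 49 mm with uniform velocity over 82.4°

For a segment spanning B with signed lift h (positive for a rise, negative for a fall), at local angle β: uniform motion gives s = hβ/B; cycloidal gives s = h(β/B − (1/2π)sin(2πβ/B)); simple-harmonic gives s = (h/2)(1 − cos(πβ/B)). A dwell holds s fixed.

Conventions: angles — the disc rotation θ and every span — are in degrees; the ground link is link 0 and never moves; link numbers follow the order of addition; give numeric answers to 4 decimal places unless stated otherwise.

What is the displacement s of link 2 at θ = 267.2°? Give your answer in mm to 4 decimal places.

seg 1 [0°–55.2°] dwell: s stays 0.0000
seg 2 [55.2°–256.8°] uniform, h=30: full span → s += 30 → s = 30.0000
seg 3 [256.8°–277.6°] cycloidal, h=19: θ=267.2° here. β=10.4, B=20.8. 19·(0.5000 − sin(2π·0.5000)/(2π)) = 9.5000 → s = 39.5000

39.5000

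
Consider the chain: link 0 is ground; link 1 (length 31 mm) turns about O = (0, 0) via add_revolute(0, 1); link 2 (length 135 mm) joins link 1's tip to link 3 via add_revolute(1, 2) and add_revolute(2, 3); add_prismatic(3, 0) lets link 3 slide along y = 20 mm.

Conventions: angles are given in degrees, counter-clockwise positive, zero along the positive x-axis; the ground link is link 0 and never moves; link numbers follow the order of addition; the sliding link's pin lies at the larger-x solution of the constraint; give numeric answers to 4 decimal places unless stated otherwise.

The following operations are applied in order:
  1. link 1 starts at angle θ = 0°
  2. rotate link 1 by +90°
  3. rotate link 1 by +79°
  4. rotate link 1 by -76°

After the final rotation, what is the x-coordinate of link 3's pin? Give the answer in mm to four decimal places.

geometry: r = 31 mm, L = 135 mm, e = 20 mm; θ starts at 0°
rotate link 1 by +90°: θ ← 0° +90° = 90°
rotate link 1 by +79°: θ ← 90° +79° = 169°
rotate link 1 by -76°: θ ← 169° -76° = 93°
crank pin P = (r cos θ, r sin θ) = (-1.622415, 30.957516)
h = r sin θ − e = 30.957516 − 20 = 10.957516
x = r cos θ + √(L² − h²) = -1.622415 + 134.554572 = 132.932157

132.9322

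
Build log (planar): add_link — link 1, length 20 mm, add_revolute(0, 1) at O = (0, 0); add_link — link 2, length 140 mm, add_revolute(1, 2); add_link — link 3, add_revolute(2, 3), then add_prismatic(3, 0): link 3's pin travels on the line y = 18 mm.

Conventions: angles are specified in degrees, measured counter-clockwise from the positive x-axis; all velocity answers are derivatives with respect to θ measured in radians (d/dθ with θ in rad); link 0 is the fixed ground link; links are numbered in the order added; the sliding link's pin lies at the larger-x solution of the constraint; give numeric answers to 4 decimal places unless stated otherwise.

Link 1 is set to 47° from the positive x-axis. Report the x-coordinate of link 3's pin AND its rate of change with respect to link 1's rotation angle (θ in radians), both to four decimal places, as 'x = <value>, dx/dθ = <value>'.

geometry: r = 20 mm, L = 140 mm, e = 18 mm
crank pin P = (r cos θ, r sin θ) = (13.639967, 14.627074)
h = r sin θ − e = 14.627074 − 18 = -3.372926
x = r cos θ + √(L² − h²) = 13.639967 + 139.959363 = 153.599330
dx/dθ = −r sin θ − h·r cos θ/√(L² − h²) (θ in radians; h = -3.372926) = -14.298360

x = 153.5993, dx/dθ = -14.2984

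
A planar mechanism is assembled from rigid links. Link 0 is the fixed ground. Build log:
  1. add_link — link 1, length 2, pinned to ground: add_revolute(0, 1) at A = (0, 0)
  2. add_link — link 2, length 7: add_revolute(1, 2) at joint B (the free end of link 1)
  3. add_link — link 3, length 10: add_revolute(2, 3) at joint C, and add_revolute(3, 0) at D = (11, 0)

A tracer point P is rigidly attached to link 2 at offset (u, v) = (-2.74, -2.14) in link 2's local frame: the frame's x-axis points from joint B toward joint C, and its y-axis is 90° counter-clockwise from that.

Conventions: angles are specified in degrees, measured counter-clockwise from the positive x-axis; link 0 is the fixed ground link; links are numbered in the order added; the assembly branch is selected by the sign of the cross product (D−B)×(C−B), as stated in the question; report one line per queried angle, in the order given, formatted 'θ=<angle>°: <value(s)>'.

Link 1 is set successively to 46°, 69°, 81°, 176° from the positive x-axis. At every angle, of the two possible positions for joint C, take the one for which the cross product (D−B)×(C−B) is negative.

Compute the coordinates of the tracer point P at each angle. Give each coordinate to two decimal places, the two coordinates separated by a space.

A=(0,0), D=(11.00,0)
θ=46°: B = A + 2.00·(cos46°, sin46°) = (1.3893, 1.4387)
θ=46°: |BD| = 9.7178
θ=46°: circle(B,7.00) ∩ circle(D,10.00): a=2.2348, h=6.6337
θ=46°:   candidates: C₊=(4.5816,7.6684) cross=64.464; C₋=(2.6174,-5.4527) cross=-64.464
θ=46°:   branch - wants cross < 0 → take C=(2.6174,-5.4527) (cross=-64.464)
θ=46°: ex = (C−B)/|BC| = (0.1754,-0.9845); ey = (0.9845,0.1754)
θ=46°: P = B + -2.74·ex + -2.14·ey = (-1.1982,3.7607)
θ=69°: B = A + 2.00·(cos69°, sin69°) = (0.7167, 1.8672)
θ=69°: |BD| = 10.4514
θ=69°: circle(B,7.00) ∩ circle(D,10.00): a=2.7858, h=6.4218
θ=69°:   candidates: C₊=(4.6050,7.6879) cross=67.116; C₋=(2.3105,-4.9490) cross=-67.116
θ=69°:   branch - wants cross < 0 → take C=(2.3105,-4.9490) (cross=-67.116)
θ=69°: ex = (C−B)/|BC| = (0.2277,-0.9737); ey = (0.9737,0.2277)
θ=69°: P = B + -2.74·ex + -2.14·ey = (-1.9909,4.0480)
θ=81°: B = A + 2.00·(cos81°, sin81°) = (0.3129, 1.9754)
θ=81°: |BD| = 10.8682
θ=81°: circle(B,7.00) ∩ circle(D,10.00): a=3.0878, h=6.2822
θ=81°:   candidates: C₊=(4.4910,7.5917) cross=68.276; C₋=(2.2074,-4.7634) cross=-68.276
θ=81°:   branch - wants cross < 0 → take C=(2.2074,-4.7634) (cross=-68.276)
θ=81°: ex = (C−B)/|BC| = (0.2706,-0.9627); ey = (0.9627,0.2706)
θ=81°: P = B + -2.74·ex + -2.14·ey = (-2.4888,4.0339)
θ=176°: B = A + 2.00·(cos176°, sin176°) = (-1.9951, 0.1395)
θ=176°: |BD| = 12.9959
θ=176°: circle(B,7.00) ∩ circle(D,10.00): a=4.5358, h=5.3317
θ=176°:   candidates: C₊=(2.5976,5.4222) cross=69.290; C₋=(2.4832,-5.2405) cross=-69.290
θ=176°:   branch - wants cross < 0 → take C=(2.4832,-5.2405) (cross=-69.290)
θ=176°: ex = (C−B)/|BC| = (0.6398,-0.7686); ey = (0.7686,0.6398)
θ=176°: P = B + -2.74·ex + -2.14·ey = (-5.3928,0.8763)

θ=46°: -1.20 3.76
θ=69°: -1.99 4.05
θ=81°: -2.49 4.03
θ=176°: -5.39 0.88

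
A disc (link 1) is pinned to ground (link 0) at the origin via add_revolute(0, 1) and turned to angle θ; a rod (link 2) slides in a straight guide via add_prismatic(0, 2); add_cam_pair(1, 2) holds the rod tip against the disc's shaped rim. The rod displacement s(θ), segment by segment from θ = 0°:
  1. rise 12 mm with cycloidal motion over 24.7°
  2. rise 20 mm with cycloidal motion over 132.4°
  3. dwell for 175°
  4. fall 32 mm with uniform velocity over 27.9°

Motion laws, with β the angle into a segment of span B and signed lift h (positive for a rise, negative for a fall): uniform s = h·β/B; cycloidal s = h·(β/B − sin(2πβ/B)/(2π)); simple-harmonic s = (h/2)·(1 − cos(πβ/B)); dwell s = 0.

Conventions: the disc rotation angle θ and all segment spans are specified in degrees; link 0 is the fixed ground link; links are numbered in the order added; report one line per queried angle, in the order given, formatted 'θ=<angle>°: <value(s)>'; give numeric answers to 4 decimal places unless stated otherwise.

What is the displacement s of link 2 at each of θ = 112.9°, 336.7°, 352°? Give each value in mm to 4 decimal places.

segment 1 (0° to 24.7°, cycloidal, h = 12) is passed completely: s = 0.0000 + (12) = 12.0000
θ = 112.9° falls in segment 2 (24.7° to 157.1°, cycloidal, h = 20): β = 112.9 − 24.7 = 88.2°, B = 132.4°; Δs = 20·(0.6662 − sin(2π·0.6662)/(2π)) = 16.0749; s = 12.0000 + 16.0749 = 28.0749
segment 2 (24.7° to 157.1°, cycloidal, h = 20) is passed completely: s = 12.0000 + (20) = 32.0000
segment 3 (157.1° to 332.1°, dwell): s unchanged at 32.0000
θ = 336.7° falls in segment 4 (332.1° to 360°, uniform, h = -32): β = 336.7 − 332.1 = 4.6°, B = 27.9°; Δs = -32·4.6/27.9 = -5.2760; s = 32.0000 − 5.2760 = 26.7240
θ = 352° falls in segment 4 (332.1° to 360°, uniform, h = -32): β = 352 − 332.1 = 19.9°, B = 27.9°; Δs = -32·19.9/27.9 = -22.8244; s = 32.0000 − 22.8244 = 9.1756

θ=112.9°: 28.0749
θ=336.7°: 26.7240
θ=352°: 9.1756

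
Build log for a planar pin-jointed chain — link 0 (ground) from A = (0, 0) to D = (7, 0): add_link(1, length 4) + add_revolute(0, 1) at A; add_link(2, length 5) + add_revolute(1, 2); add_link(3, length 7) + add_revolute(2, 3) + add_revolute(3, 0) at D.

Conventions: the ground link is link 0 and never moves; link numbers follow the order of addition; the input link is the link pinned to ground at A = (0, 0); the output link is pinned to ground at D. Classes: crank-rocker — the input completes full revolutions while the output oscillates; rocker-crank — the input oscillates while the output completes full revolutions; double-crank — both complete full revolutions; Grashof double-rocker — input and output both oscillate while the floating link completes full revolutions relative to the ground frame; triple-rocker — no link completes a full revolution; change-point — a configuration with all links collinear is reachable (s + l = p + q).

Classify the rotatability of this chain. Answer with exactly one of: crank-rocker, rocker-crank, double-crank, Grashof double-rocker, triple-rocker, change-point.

lengths: ground=7, input=4, coupler=5, output=7
sorted: s=4 (shortest), l=7 (longest), p+q=12
s + l = 11 vs p + q = 12
s + l < p + q (Grashof) with shortest = input link → crank-rocker

crank-rocker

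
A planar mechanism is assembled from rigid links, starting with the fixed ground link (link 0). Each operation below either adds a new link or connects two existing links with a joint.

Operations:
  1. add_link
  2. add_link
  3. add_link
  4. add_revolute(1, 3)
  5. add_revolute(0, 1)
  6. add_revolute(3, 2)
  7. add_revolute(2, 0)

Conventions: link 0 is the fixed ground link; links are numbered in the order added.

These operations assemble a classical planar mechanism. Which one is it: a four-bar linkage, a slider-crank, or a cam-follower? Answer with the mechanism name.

links: 4 (incl. ground); joints: 4 revolute, 0 prismatic, 0 higher (cam) pair, forming one closed loop
4 links in a single 4R loop → four-bar linkage

four-bar linkage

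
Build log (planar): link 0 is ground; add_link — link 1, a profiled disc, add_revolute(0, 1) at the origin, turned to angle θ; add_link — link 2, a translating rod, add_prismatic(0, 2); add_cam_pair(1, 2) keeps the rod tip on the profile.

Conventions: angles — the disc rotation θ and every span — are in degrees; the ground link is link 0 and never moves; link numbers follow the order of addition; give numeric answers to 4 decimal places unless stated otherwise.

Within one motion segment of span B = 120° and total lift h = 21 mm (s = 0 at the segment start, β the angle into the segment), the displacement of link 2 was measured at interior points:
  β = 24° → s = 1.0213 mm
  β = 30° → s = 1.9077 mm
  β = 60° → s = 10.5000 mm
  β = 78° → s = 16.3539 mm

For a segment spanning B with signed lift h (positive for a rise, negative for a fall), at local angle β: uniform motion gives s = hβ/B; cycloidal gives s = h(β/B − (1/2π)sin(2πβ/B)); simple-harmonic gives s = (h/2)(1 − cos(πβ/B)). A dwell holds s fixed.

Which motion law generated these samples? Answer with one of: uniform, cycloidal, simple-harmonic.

candidates at β/B = r: uniform s = h·r (linear in β); cycloidal s = h·(r − sin(2πr)/(2π)); simple-harmonic s = (h/2)(1 − cos(πr))
β=24°: printed 1.0213 | uniform 4.2000, cycloidal 1.0213, simple-harmonic 2.0053
β=30°: printed 1.9077 | uniform 5.2500, cycloidal 1.9077, simple-harmonic 3.0754
β=60°: printed 10.5000 | uniform 10.5000, cycloidal 10.5000, simple-harmonic 10.5000
β=78°: printed 16.3539 | uniform 13.6500, cycloidal 16.3539, simple-harmonic 15.2669
only one law matches every sample → cycloidal

cycloidal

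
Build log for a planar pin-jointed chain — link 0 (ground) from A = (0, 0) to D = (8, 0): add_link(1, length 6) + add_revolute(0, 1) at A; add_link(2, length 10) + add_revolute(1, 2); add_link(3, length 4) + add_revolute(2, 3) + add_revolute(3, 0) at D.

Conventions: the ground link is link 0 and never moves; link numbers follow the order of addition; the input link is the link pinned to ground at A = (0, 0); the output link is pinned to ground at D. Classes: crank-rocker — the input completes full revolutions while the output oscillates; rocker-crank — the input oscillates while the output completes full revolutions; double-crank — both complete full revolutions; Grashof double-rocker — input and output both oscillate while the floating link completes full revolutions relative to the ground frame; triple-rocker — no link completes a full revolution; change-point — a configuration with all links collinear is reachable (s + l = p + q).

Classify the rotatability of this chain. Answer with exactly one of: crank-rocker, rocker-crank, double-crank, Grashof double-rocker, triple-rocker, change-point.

lengths: ground=8, input=6, coupler=10, output=4
sorted: s=4 (shortest), l=10 (longest), p+q=14
s + l = 14 vs p + q = 14
s + l = p + q → change-point (collinear configuration reachable)

change-point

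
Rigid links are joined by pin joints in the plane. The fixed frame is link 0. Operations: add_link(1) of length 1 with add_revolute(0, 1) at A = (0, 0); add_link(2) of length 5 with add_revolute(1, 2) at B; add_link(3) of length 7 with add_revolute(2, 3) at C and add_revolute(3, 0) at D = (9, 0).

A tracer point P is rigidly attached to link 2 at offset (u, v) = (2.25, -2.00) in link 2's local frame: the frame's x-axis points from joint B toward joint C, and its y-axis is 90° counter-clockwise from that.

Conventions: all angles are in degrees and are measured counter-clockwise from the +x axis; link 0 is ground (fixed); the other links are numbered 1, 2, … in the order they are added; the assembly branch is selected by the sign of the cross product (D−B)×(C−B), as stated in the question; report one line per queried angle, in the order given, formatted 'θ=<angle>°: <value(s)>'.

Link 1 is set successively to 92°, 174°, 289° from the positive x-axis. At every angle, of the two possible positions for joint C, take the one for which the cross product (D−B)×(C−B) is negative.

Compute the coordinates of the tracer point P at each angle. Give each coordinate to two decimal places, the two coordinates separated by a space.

A=(0,0), D=(9.00,0)
θ=92°: B = A + 1.00·(cos92°, sin92°) = (-0.0349, 0.9994)
θ=92°: |BD| = 9.0900
θ=92°: circle(B,5.00) ∩ circle(D,7.00): a=3.2249, h=3.8210
θ=92°:   candidates: C₊=(3.5905,4.4427) cross=34.733; C₋=(2.7503,-3.1530) cross=-34.733
θ=92°:   branch - wants cross < 0 → take C=(2.7503,-3.1530) (cross=-34.733)
θ=92°: ex = (C−B)/|BC| = (0.5570,-0.8305); ey = (0.8305,0.5570)
θ=92°: P = B + 2.25·ex + -2.00·ey = (-0.4425,-1.9833)
θ=174°: B = A + 1.00·(cos174°, sin174°) = (-0.9945, 0.1045)
θ=174°: |BD| = 9.9951
θ=174°: circle(B,5.00) ∩ circle(D,7.00): a=3.7969, h=3.2532
θ=174°:   candidates: C₊=(2.8362,3.3178) cross=32.516; C₋=(2.7682,-3.1882) cross=-32.516
θ=174°:   branch - wants cross < 0 → take C=(2.7682,-3.1882) (cross=-32.516)
θ=174°: ex = (C−B)/|BC| = (0.7525,-0.6585); ey = (0.6585,0.7525)
θ=174°: P = B + 2.25·ex + -2.00·ey = (-0.6184,-2.8823)
θ=289°: B = A + 1.00·(cos289°, sin289°) = (0.3256, -0.9455)
θ=289°: |BD| = 8.7258
θ=289°: circle(B,5.00) ∩ circle(D,7.00): a=2.9877, h=4.0092
θ=289°:   candidates: C₊=(2.8612,3.3638) cross=34.984; C₋=(3.7301,-4.6074) cross=-34.984
θ=289°:   branch - wants cross < 0 → take C=(3.7301,-4.6074) (cross=-34.984)
θ=289°: ex = (C−B)/|BC| = (0.6809,-0.7324); ey = (0.7324,0.6809)
θ=289°: P = B + 2.25·ex + -2.00·ey = (0.3929,-3.9552)

θ=92°: -0.44 -1.98
θ=174°: -0.62 -2.88
θ=289°: 0.39 -3.96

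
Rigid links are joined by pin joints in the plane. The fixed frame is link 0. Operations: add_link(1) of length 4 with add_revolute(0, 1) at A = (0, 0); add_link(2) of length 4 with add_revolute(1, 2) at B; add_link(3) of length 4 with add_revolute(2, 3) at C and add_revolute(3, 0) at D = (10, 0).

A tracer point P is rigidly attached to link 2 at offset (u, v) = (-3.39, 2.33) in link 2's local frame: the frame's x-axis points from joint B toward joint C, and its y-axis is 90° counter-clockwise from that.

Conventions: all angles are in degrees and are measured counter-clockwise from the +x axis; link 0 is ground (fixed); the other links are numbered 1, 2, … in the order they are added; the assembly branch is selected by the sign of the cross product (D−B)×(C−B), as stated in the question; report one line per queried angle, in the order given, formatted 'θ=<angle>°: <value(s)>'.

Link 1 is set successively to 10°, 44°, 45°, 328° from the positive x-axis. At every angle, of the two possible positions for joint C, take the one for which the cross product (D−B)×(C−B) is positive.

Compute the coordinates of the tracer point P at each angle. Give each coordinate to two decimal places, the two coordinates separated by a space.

A=(0,0), D=(10.00,0)
θ=10°: B = A + 4.00·(cos10°, sin10°) = (3.9392, 0.6946)
θ=10°: |BD| = 6.1004
θ=10°: circle(B,4.00) ∩ circle(D,4.00): a=3.0502, h=2.5877
θ=10°:   candidates: C₊=(7.2642,2.9182) cross=15.786; C₋=(6.6750,-2.2236) cross=-15.786
θ=10°:   branch + wants cross > 0 → take C=(7.2642,2.9182) (cross=15.786)
θ=10°: ex = (C−B)/|BC| = (0.8313,0.5559); ey = (-0.5559,0.8313)
θ=10°: P = B + -3.39·ex + 2.33·ey = (-0.1740,0.7469)
θ=44°: B = A + 4.00·(cos44°, sin44°) = (2.8774, 2.7786)
θ=44°: |BD| = 7.6454
θ=44°: circle(B,4.00) ∩ circle(D,4.00): a=3.8227, h=1.1776
θ=44°:   candidates: C₊=(6.8667,2.4864) cross=9.003; C₋=(6.0107,0.2922) cross=-9.003
θ=44°:   branch + wants cross > 0 → take C=(6.8667,2.4864) (cross=9.003)
θ=44°: ex = (C−B)/|BC| = (0.9973,-0.0731); ey = (0.0731,0.9973)
θ=44°: P = B + -3.39·ex + 2.33·ey = (-0.3334,5.3501)
θ=45°: B = A + 4.00·(cos45°, sin45°) = (2.8284, 2.8284)
θ=45°: |BD| = 7.7092
θ=45°: circle(B,4.00) ∩ circle(D,4.00): a=3.8546, h=1.0687
θ=45°:   candidates: C₊=(6.8063,2.4084) cross=8.239; C₋=(6.0221,0.4200) cross=-8.239
θ=45°:   branch + wants cross > 0 → take C=(6.8063,2.4084) (cross=8.239)
θ=45°: ex = (C−B)/|BC| = (0.9945,-0.1050); ey = (0.1050,0.9945)
θ=45°: P = B + -3.39·ex + 2.33·ey = (-0.2982,5.5015)
θ=328°: B = A + 4.00·(cos328°, sin328°) = (3.3922, -2.1197)
θ=328°: |BD| = 6.9395
θ=328°: circle(B,4.00) ∩ circle(D,4.00): a=3.4697, h=1.9902
θ=328°:   candidates: C₊=(6.0882,0.8353) cross=13.811; C₋=(7.3040,-2.9549) cross=-13.811
θ=328°:   branch + wants cross > 0 → take C=(6.0882,0.8353) (cross=13.811)
θ=328°: ex = (C−B)/|BC| = (0.6740,0.7387); ey = (-0.7387,0.6740)
θ=328°: P = B + -3.39·ex + 2.33·ey = (-0.6139,-3.0536)

θ=10°: -0.17 0.75
θ=44°: -0.33 5.35
θ=45°: -0.30 5.50
θ=328°: -0.61 -3.05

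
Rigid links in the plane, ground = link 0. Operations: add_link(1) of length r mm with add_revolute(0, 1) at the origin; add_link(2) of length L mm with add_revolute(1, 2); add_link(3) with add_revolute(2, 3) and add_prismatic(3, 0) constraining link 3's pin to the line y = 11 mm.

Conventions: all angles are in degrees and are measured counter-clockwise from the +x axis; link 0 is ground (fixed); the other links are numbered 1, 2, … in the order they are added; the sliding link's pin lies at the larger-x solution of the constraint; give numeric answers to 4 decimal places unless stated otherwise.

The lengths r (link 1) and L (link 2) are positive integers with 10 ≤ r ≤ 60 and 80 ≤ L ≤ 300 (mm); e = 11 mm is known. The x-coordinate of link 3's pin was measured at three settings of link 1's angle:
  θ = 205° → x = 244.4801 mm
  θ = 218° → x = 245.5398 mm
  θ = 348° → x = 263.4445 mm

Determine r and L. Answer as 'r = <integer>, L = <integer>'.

constraint per measurement: (x − r cos θ)² + (r sin θ − e)² = L²
subtracting the θ₁ and θ₂ equations cancels the r² and L² terms:
r = (x₁² − x₂²) / (2[(x₁cos θ₁ + e sin θ₁) − (x₂cos θ₂ + e sin θ₂)]) = 10.0004 → r = 10
L² = (x₁ − r cos θ₁)² + (r sin θ₁ − e)² = 64515.9797 → L = 254.0000 → L = 254
check at θ₃=348°: x = 263.4445 (printed 263.4445) ✓

r = 10, L = 254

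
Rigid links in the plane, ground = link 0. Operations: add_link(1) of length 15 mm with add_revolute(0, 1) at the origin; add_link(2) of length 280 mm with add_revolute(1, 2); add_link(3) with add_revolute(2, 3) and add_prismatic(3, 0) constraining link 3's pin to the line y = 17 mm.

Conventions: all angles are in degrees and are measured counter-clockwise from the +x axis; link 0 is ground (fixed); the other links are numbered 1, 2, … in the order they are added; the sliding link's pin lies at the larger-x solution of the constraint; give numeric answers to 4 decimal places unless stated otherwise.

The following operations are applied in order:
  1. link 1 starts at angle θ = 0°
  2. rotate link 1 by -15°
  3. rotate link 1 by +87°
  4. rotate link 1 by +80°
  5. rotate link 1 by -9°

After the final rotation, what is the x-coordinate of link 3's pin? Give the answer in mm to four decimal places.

geometry: r = 15 mm, L = 280 mm, e = 17 mm; θ starts at 0°
rotate link 1 by -15°: θ ← 0° -15° = -15°
rotate link 1 by +87°: θ ← -15° +87° = 72°
rotate link 1 by +80°: θ ← 72° +80° = 152°
rotate link 1 by -9°: θ ← 152° -9° = 143°
crank pin P = (r cos θ, r sin θ) = (-11.979533, 9.027225)
h = r sin θ − e = 9.027225 − 17 = -7.972775
x = r cos θ + √(L² − h²) = -11.979533 + 279.886468 = 267.906935

267.9069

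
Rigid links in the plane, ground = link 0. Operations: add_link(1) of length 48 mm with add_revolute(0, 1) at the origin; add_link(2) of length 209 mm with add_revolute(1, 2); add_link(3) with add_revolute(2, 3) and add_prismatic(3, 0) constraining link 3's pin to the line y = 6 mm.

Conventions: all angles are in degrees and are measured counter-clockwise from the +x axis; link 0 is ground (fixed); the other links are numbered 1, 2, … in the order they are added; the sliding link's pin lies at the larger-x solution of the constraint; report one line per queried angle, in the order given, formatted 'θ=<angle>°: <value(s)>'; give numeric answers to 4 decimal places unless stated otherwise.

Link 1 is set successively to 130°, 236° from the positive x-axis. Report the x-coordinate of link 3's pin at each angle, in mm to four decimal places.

geometry: r = 48 mm, L = 209 mm, e = 6 mm
θ=130°: crank pin P = (r cos θ, r sin θ) = (-30.853805, 36.770133)
θ=130°: h = r sin θ − e = 36.770133 − 6 = 30.770133
θ=130°: x = r cos θ + √(L² − h²) = -30.853805 + 206.722517 = 175.868711
θ=236°: crank pin P = (r cos θ, r sin θ) = (-26.841259, -39.793803)
θ=236°: h = r sin θ − e = -39.793803 − 6 = -45.793803
θ=236°: x = r cos θ + √(L² − h²) = -26.841259 + 203.921376 = 177.080117

θ=130°: 175.8687
θ=236°: 177.0801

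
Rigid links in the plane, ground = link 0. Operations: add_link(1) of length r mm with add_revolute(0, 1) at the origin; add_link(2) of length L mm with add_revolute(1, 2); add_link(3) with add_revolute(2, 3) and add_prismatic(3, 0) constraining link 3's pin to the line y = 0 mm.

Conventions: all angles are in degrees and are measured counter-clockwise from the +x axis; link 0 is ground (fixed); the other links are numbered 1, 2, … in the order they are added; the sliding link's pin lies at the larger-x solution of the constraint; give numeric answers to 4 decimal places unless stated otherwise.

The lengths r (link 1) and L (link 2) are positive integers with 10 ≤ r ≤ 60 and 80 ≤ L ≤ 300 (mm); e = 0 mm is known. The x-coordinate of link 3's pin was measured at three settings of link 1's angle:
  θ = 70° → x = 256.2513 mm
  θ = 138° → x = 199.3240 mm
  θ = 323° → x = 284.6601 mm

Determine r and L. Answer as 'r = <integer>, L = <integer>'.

constraint per measurement: (x − r cos θ)² + (r sin θ − e)² = L²
subtracting the θ₁ and θ₂ equations cancels the r² and L² terms:
r = (x₁² − x₂²) / (2[(x₁cos θ₁ + e sin θ₁) − (x₂cos θ₂ + e sin θ₂)]) = 55.0000 → r = 55
L² = (x₁ − r cos θ₁)² + (r sin θ₁ − e)² = 59048.9871 → L = 243.0000 → L = 243
check at θ₃=323°: x = 284.6601 (printed 284.6601) ✓

r = 55, L = 243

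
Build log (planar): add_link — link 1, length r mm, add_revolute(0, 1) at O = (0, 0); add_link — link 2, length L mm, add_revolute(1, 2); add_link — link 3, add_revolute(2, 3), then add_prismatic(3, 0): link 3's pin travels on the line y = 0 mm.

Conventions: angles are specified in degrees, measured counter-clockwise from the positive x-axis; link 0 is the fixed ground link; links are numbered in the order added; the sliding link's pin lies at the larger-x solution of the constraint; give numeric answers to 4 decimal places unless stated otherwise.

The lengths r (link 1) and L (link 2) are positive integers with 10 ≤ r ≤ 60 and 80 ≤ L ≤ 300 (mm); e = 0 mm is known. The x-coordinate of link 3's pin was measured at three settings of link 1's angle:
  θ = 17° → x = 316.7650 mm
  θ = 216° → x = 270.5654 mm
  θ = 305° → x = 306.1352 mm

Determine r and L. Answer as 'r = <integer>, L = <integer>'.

constraint per measurement: (x − r cos θ)² + (r sin θ − e)² = L²
subtracting the θ₁ and θ₂ equations cancels the r² and L² terms:
r = (x₁² − x₂²) / (2[(x₁cos θ₁ + e sin θ₁) − (x₂cos θ₂ + e sin θ₂)]) = 26.0000 → r = 26
L² = (x₁ − r cos θ₁)² + (r sin θ₁ − e)² = 85264.0237 → L = 292.0000 → L = 292
check at θ₃=305°: x = 306.1352 (printed 306.1352) ✓

r = 26, L = 292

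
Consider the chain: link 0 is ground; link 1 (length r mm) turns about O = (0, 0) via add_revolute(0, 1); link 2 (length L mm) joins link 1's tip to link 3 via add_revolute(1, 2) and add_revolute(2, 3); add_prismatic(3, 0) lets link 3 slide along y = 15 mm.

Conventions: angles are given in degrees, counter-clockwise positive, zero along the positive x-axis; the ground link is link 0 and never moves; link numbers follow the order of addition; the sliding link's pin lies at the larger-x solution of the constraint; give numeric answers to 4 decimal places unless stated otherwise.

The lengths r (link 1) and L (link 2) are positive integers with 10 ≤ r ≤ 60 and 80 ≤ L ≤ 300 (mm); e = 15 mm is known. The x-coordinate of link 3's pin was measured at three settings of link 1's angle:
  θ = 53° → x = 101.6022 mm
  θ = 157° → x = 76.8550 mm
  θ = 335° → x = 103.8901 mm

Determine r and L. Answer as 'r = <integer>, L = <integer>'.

constraint per measurement: (x − r cos θ)² + (r sin θ − e)² = L²
subtracting the θ₁ and θ₂ equations cancels the r² and L² terms:
r = (x₁² − x₂²) / (2[(x₁cos θ₁ + e sin θ₁) − (x₂cos θ₂ + e sin θ₂)]) = 16.0000 → r = 16
L² = (x₁ − r cos θ₁)² + (r sin θ₁ − e)² = 8463.9986 → L = 92.0000 → L = 92
check at θ₃=335°: x = 103.8901 (printed 103.8901) ✓

r = 16, L = 92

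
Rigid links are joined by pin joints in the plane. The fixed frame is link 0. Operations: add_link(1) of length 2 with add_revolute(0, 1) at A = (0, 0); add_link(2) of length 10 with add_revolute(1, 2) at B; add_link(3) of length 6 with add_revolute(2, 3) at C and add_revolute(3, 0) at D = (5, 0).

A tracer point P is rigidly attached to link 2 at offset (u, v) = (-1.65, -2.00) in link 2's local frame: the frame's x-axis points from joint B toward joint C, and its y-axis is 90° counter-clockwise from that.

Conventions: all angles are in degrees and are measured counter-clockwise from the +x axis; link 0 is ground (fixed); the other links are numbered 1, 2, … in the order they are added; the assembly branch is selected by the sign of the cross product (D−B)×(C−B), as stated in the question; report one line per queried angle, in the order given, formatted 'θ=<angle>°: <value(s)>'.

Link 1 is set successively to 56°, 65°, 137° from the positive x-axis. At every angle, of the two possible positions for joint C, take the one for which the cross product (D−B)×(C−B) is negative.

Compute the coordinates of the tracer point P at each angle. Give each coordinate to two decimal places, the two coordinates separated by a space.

A=(0,0), D=(5.00,0)
θ=56°: B = A + 2.00·(cos56°, sin56°) = (1.1184, 1.6581)
θ=56°: |BD| = 4.2209
θ=56°: circle(B,10.00) ∩ circle(D,6.00): a=9.6917, h=2.4637
θ=56°:   candidates: C₊=(10.9989,0.1166) cross=10.399; C₋=(9.0632,-4.4148) cross=-10.399
θ=56°:   branch - wants cross < 0 → take C=(9.0632,-4.4148) (cross=-10.399)
θ=56°: ex = (C−B)/|BC| = (0.7945,-0.6073); ey = (0.6073,0.7945)
θ=56°: P = B + -1.65·ex + -2.00·ey = (-1.4071,1.0711)
θ=65°: B = A + 2.00·(cos65°, sin65°) = (0.8452, 1.8126)
θ=65°: |BD| = 4.5329
θ=65°: circle(B,10.00) ∩ circle(D,6.00): a=9.3259, h=3.6094
θ=65°:   candidates: C₊=(10.8364,1.3917) cross=16.361; C₋=(7.9498,-5.2248) cross=-16.361
θ=65°:   branch - wants cross < 0 → take C=(7.9498,-5.2248) (cross=-16.361)
θ=65°: ex = (C−B)/|BC| = (0.7105,-0.7037); ey = (0.7037,0.7105)
θ=65°: P = B + -1.65·ex + -2.00·ey = (-1.7345,1.5529)
θ=137°: B = A + 2.00·(cos137°, sin137°) = (-1.4627, 1.3640)
θ=137°: |BD| = 6.6051
θ=137°: circle(B,10.00) ∩ circle(D,6.00): a=8.1473, h=5.7984
θ=137°:   candidates: C₊=(7.7064,5.3549) cross=38.299; C₋=(5.3116,-5.9919) cross=-38.299
θ=137°:   branch - wants cross < 0 → take C=(5.3116,-5.9919) (cross=-38.299)
θ=137°: ex = (C−B)/|BC| = (0.6774,-0.7356); ey = (0.7356,0.6774)
θ=137°: P = B + -1.65·ex + -2.00·ey = (-4.0516,1.2229)

θ=56°: -1.41 1.07
θ=65°: -1.73 1.55
θ=137°: -4.05 1.22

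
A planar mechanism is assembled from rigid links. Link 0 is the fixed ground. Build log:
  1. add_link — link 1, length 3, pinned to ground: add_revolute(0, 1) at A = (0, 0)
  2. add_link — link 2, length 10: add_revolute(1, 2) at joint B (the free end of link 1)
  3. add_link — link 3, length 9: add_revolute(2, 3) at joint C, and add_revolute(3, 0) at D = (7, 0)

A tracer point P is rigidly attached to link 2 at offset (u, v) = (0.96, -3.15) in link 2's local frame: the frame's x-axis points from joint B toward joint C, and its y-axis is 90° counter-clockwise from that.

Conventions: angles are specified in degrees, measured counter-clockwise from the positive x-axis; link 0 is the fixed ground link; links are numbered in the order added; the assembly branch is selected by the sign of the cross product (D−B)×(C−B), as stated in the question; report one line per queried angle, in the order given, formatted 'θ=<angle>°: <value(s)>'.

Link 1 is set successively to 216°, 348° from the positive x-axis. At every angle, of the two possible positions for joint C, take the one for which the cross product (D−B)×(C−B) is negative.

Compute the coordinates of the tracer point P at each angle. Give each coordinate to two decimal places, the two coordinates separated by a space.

A=(0,0), D=(7.00,0)
θ=216°: B = A + 3.00·(cos216°, sin216°) = (-2.4271, -1.7634)
θ=216°: |BD| = 9.5906
θ=216°: circle(B,10.00) ∩ circle(D,9.00): a=5.7858, h=8.1562
θ=216°:   candidates: C₊=(1.7605,7.3176) cross=78.223; C₋=(4.7598,-8.7167) cross=-78.223
θ=216°:   branch - wants cross < 0 → take C=(4.7598,-8.7167) (cross=-78.223)
θ=216°: ex = (C−B)/|BC| = (0.7187,-0.6953); ey = (0.6953,0.7187)
θ=216°: P = B + 0.96·ex + -3.15·ey = (-3.9274,-4.6947)
θ=348°: B = A + 3.00·(cos348°, sin348°) = (2.9344, -0.6237)
θ=348°: |BD| = 4.1131
θ=348°: circle(B,10.00) ∩ circle(D,9.00): a=4.3662, h=8.9964
θ=348°:   candidates: C₊=(5.8859,8.9308) cross=37.003; C₋=(8.6145,-8.8540) cross=-37.003
θ=348°:   branch - wants cross < 0 → take C=(8.6145,-8.8540) (cross=-37.003)
θ=348°: ex = (C−B)/|BC| = (0.5680,-0.8230); ey = (0.8230,0.5680)
θ=348°: P = B + 0.96·ex + -3.15·ey = (0.8872,-3.2030)

θ=216°: -3.93 -4.69
θ=348°: 0.89 -3.20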